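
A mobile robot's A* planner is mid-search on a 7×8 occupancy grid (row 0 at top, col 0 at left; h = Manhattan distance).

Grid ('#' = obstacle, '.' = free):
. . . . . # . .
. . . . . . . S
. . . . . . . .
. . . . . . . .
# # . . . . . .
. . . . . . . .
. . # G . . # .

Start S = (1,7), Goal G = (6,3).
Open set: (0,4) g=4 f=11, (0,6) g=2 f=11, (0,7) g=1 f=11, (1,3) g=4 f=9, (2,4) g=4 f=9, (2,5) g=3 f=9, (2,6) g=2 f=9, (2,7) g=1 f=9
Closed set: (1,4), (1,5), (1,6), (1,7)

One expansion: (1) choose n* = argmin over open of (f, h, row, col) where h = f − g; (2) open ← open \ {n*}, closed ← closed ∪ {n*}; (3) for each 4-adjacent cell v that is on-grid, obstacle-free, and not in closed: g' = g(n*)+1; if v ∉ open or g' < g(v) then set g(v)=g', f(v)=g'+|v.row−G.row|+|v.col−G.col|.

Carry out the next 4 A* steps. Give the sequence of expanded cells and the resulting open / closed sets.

order=[(1,3) → (2,3) → (3,3) → (4,3)]; open=[(0,3) g=5 f=11, (0,4) g=4 f=11, (0,6) g=2 f=11, (0,7) g=1 f=11, (1,2) g=5 f=11, (2,2) g=6 f=11, (2,4) g=4 f=9, (2,5) g=3 f=9, (2,6) g=2 f=9, (2,7) g=1 f=9, (3,2) g=7 f=11, (3,4) g=7 f=11, (4,2) g=8 f=11, (4,4) g=8 f=11, (5,3) g=8 f=9]; closed=[(1,3), (1,4), (1,5), (1,6), (1,7), (2,3), (3,3), (4,3)]

step 1: expand (1,3) (f=9, h=5) → closed; open now [(0,3) g=5 f=11, (0,4) g=4 f=11, (0,6) g=2 f=11, (0,7) g=1 f=11, (1,2) g=5 f=11, (2,3) g=5 f=9, (2,4) g=4 f=9, (2,5) g=3 f=9, (2,6) g=2 f=9, (2,7) g=1 f=9]
step 2: expand (2,3) (f=9, h=4) → closed; open now [(0,3) g=5 f=11, (0,4) g=4 f=11, (0,6) g=2 f=11, (0,7) g=1 f=11, (1,2) g=5 f=11, (2,2) g=6 f=11, (2,4) g=4 f=9, (2,5) g=3 f=9, (2,6) g=2 f=9, (2,7) g=1 f=9, (3,3) g=6 f=9]
step 3: expand (3,3) (f=9, h=3) → closed; open now [(0,3) g=5 f=11, (0,4) g=4 f=11, (0,6) g=2 f=11, (0,7) g=1 f=11, (1,2) g=5 f=11, (2,2) g=6 f=11, (2,4) g=4 f=9, (2,5) g=3 f=9, (2,6) g=2 f=9, (2,7) g=1 f=9, (3,2) g=7 f=11, (3,4) g=7 f=11, (4,3) g=7 f=9]
step 4: expand (4,3) (f=9, h=2) → closed; open now [(0,3) g=5 f=11, (0,4) g=4 f=11, (0,6) g=2 f=11, (0,7) g=1 f=11, (1,2) g=5 f=11, (2,2) g=6 f=11, (2,4) g=4 f=9, (2,5) g=3 f=9, (2,6) g=2 f=9, (2,7) g=1 f=9, (3,2) g=7 f=11, (3,4) g=7 f=11, (4,2) g=8 f=11, (4,4) g=8 f=11, (5,3) g=8 f=9]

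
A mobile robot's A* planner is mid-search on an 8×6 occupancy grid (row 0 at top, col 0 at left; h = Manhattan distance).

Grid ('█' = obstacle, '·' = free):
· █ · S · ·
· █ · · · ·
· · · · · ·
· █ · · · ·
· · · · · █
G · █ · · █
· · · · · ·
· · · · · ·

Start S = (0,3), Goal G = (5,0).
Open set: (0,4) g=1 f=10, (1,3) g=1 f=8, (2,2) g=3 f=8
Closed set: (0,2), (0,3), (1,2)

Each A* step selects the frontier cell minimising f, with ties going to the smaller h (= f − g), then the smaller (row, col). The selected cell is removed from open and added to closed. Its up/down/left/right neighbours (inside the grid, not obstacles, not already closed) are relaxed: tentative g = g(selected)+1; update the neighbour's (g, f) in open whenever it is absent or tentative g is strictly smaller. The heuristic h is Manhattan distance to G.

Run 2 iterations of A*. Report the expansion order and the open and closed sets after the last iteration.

step 1: expand (2,2) (f=8, h=5) → closed; open now [(0,4) g=1 f=10, (1,3) g=1 f=8, (2,1) g=4 f=8, (2,3) g=4 f=10, (3,2) g=4 f=8]
step 2: expand (2,1) (f=8, h=4) → closed; open now [(0,4) g=1 f=10, (1,3) g=1 f=8, (2,0) g=5 f=8, (2,3) g=4 f=10, (3,2) g=4 f=8]

order=[(2,2) → (2,1)]; open=[(0,4) g=1 f=10, (1,3) g=1 f=8, (2,0) g=5 f=8, (2,3) g=4 f=10, (3,2) g=4 f=8]; closed=[(0,2), (0,3), (1,2), (2,1), (2,2)]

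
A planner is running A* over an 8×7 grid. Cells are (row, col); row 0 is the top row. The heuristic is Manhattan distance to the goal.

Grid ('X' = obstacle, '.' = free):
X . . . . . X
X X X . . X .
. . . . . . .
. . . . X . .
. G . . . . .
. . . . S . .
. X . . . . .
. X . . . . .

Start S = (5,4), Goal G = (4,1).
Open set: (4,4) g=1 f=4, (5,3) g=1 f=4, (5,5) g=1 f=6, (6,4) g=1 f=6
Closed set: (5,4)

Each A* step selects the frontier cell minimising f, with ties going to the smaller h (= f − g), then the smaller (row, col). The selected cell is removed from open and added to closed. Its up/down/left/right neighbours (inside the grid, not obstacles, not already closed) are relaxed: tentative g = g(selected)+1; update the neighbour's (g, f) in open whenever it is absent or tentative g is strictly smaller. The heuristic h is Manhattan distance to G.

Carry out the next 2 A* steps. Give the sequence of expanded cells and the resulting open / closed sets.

step 1: expand (4,4) (f=4, h=3) → closed; open now [(4,3) g=2 f=4, (4,5) g=2 f=6, (5,3) g=1 f=4, (5,5) g=1 f=6, (6,4) g=1 f=6]
step 2: expand (4,3) (f=4, h=2) → closed; open now [(3,3) g=3 f=6, (4,2) g=3 f=4, (4,5) g=2 f=6, (5,3) g=1 f=4, (5,5) g=1 f=6, (6,4) g=1 f=6]

order=[(4,4) → (4,3)]; open=[(3,3) g=3 f=6, (4,2) g=3 f=4, (4,5) g=2 f=6, (5,3) g=1 f=4, (5,5) g=1 f=6, (6,4) g=1 f=6]; closed=[(4,3), (4,4), (5,4)]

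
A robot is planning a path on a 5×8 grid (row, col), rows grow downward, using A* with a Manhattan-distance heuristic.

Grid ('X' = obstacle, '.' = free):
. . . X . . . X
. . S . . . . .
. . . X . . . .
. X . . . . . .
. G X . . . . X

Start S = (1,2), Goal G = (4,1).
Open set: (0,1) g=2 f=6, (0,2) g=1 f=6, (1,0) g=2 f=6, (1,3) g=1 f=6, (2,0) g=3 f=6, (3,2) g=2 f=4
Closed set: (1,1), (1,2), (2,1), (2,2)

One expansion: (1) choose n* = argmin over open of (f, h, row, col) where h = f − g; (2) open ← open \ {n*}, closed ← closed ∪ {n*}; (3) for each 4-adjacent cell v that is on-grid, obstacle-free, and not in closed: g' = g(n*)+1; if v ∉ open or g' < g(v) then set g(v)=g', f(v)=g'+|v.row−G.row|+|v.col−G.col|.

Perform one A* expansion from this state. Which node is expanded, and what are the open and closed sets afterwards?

step 1: expand (3,2) (f=4, h=2) → closed; open now [(0,1) g=2 f=6, (0,2) g=1 f=6, (1,0) g=2 f=6, (1,3) g=1 f=6, (2,0) g=3 f=6, (3,3) g=3 f=6]

expanded=(3,2); open=[(0,1) g=2 f=6, (0,2) g=1 f=6, (1,0) g=2 f=6, (1,3) g=1 f=6, (2,0) g=3 f=6, (3,3) g=3 f=6]; closed=[(1,1), (1,2), (2,1), (2,2), (3,2)]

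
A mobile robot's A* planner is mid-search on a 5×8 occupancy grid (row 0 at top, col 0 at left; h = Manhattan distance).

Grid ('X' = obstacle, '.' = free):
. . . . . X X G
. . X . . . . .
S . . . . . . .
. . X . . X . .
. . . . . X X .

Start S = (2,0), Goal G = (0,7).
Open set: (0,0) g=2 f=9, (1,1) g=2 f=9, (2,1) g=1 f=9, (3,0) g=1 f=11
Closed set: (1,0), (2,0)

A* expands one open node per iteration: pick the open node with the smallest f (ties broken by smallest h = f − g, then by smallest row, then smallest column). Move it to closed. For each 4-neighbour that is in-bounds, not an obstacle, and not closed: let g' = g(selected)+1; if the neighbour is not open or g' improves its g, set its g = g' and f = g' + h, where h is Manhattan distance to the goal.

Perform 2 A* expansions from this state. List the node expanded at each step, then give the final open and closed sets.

order=[(0,0) → (0,1)]; open=[(0,2) g=4 f=9, (1,1) g=2 f=9, (2,1) g=1 f=9, (3,0) g=1 f=11]; closed=[(0,0), (0,1), (1,0), (2,0)]

step 1: expand (0,0) (f=9, h=7) → closed; open now [(0,1) g=3 f=9, (1,1) g=2 f=9, (2,1) g=1 f=9, (3,0) g=1 f=11]
step 2: expand (0,1) (f=9, h=6) → closed; open now [(0,2) g=4 f=9, (1,1) g=2 f=9, (2,1) g=1 f=9, (3,0) g=1 f=11]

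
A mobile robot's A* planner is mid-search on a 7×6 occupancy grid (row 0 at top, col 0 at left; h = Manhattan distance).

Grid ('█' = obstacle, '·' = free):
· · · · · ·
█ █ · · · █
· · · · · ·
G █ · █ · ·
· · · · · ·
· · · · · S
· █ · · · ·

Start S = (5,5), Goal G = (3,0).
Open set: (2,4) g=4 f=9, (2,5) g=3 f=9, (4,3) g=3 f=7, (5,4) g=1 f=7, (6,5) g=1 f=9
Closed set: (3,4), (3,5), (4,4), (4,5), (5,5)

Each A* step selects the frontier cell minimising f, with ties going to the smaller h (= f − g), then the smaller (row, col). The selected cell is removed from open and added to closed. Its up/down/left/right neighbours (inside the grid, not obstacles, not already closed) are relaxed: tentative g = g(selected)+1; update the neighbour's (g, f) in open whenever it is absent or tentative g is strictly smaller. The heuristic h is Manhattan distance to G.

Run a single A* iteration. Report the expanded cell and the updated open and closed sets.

step 1: expand (4,3) (f=7, h=4) → closed; open now [(2,4) g=4 f=9, (2,5) g=3 f=9, (4,2) g=4 f=7, (5,3) g=4 f=9, (5,4) g=1 f=7, (6,5) g=1 f=9]

expanded=(4,3); open=[(2,4) g=4 f=9, (2,5) g=3 f=9, (4,2) g=4 f=7, (5,3) g=4 f=9, (5,4) g=1 f=7, (6,5) g=1 f=9]; closed=[(3,4), (3,5), (4,3), (4,4), (4,5), (5,5)]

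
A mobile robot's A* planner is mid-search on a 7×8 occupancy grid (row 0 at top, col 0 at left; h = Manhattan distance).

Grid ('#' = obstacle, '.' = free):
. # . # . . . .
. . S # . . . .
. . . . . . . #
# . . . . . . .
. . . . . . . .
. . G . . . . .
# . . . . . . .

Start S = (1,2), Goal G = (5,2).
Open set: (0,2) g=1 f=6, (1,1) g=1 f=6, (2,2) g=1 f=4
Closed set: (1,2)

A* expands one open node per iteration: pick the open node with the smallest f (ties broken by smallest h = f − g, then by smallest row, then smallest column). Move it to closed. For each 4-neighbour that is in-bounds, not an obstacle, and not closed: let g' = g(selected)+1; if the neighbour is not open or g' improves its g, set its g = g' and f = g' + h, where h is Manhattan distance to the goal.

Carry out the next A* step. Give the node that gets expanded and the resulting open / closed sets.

step 1: expand (2,2) (f=4, h=3) → closed; open now [(0,2) g=1 f=6, (1,1) g=1 f=6, (2,1) g=2 f=6, (2,3) g=2 f=6, (3,2) g=2 f=4]

expanded=(2,2); open=[(0,2) g=1 f=6, (1,1) g=1 f=6, (2,1) g=2 f=6, (2,3) g=2 f=6, (3,2) g=2 f=4]; closed=[(1,2), (2,2)]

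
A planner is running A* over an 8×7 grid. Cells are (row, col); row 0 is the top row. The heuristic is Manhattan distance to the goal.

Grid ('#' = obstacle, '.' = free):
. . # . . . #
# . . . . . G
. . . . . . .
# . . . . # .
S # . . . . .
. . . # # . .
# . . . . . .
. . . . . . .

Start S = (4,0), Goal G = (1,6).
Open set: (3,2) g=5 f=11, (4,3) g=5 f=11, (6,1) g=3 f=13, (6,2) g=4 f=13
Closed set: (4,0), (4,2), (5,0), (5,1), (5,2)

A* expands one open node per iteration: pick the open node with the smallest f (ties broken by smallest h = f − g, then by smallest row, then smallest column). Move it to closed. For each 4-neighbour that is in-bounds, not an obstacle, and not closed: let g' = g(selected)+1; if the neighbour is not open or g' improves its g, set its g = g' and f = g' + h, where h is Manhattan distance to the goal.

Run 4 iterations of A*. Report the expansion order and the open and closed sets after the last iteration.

step 1: expand (3,2) (f=11, h=6) → closed; open now [(2,2) g=6 f=11, (3,1) g=6 f=13, (3,3) g=6 f=11, (4,3) g=5 f=11, (6,1) g=3 f=13, (6,2) g=4 f=13]
step 2: expand (2,2) (f=11, h=5) → closed; open now [(1,2) g=7 f=11, (2,1) g=7 f=13, (2,3) g=7 f=11, (3,1) g=6 f=13, (3,3) g=6 f=11, (4,3) g=5 f=11, (6,1) g=3 f=13, (6,2) g=4 f=13]
step 3: expand (1,2) (f=11, h=4) → closed; open now [(1,1) g=8 f=13, (1,3) g=8 f=11, (2,1) g=7 f=13, (2,3) g=7 f=11, (3,1) g=6 f=13, (3,3) g=6 f=11, (4,3) g=5 f=11, (6,1) g=3 f=13, (6,2) g=4 f=13]
step 4: expand (1,3) (f=11, h=3) → closed; open now [(0,3) g=9 f=13, (1,1) g=8 f=13, (1,4) g=9 f=11, (2,1) g=7 f=13, (2,3) g=7 f=11, (3,1) g=6 f=13, (3,3) g=6 f=11, (4,3) g=5 f=11, (6,1) g=3 f=13, (6,2) g=4 f=13]

order=[(3,2) → (2,2) → (1,2) → (1,3)]; open=[(0,3) g=9 f=13, (1,1) g=8 f=13, (1,4) g=9 f=11, (2,1) g=7 f=13, (2,3) g=7 f=11, (3,1) g=6 f=13, (3,3) g=6 f=11, (4,3) g=5 f=11, (6,1) g=3 f=13, (6,2) g=4 f=13]; closed=[(1,2), (1,3), (2,2), (3,2), (4,0), (4,2), (5,0), (5,1), (5,2)]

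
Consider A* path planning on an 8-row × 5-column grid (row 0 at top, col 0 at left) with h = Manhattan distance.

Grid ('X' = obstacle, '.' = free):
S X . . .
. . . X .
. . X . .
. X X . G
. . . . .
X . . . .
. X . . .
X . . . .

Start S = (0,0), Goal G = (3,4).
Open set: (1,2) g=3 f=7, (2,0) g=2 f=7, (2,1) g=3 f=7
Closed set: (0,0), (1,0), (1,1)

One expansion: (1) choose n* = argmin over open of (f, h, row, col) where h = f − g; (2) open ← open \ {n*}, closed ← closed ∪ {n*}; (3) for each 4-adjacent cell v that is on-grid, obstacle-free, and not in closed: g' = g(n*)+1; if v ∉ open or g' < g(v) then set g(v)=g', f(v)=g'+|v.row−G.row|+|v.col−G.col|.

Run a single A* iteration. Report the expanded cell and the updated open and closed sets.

step 1: expand (1,2) (f=7, h=4) → closed; open now [(0,2) g=4 f=9, (2,0) g=2 f=7, (2,1) g=3 f=7]

expanded=(1,2); open=[(0,2) g=4 f=9, (2,0) g=2 f=7, (2,1) g=3 f=7]; closed=[(0,0), (1,0), (1,1), (1,2)]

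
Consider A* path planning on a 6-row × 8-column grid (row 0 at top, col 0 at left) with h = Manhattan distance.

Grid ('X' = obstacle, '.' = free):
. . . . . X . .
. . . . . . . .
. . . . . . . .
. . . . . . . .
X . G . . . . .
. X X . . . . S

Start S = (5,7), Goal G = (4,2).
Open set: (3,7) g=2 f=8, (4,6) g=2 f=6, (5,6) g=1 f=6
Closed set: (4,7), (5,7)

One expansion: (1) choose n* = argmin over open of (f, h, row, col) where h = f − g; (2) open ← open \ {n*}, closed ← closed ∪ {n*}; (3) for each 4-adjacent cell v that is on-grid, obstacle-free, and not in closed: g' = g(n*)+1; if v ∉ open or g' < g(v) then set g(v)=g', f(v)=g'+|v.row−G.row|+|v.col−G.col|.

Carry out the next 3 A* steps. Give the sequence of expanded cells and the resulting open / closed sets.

order=[(4,6) → (4,5) → (4,4)]; open=[(3,4) g=5 f=8, (3,5) g=4 f=8, (3,6) g=3 f=8, (3,7) g=2 f=8, (4,3) g=5 f=6, (5,4) g=5 f=8, (5,5) g=4 f=8, (5,6) g=1 f=6]; closed=[(4,4), (4,5), (4,6), (4,7), (5,7)]

step 1: expand (4,6) (f=6, h=4) → closed; open now [(3,6) g=3 f=8, (3,7) g=2 f=8, (4,5) g=3 f=6, (5,6) g=1 f=6]
step 2: expand (4,5) (f=6, h=3) → closed; open now [(3,5) g=4 f=8, (3,6) g=3 f=8, (3,7) g=2 f=8, (4,4) g=4 f=6, (5,5) g=4 f=8, (5,6) g=1 f=6]
step 3: expand (4,4) (f=6, h=2) → closed; open now [(3,4) g=5 f=8, (3,5) g=4 f=8, (3,6) g=3 f=8, (3,7) g=2 f=8, (4,3) g=5 f=6, (5,4) g=5 f=8, (5,5) g=4 f=8, (5,6) g=1 f=6]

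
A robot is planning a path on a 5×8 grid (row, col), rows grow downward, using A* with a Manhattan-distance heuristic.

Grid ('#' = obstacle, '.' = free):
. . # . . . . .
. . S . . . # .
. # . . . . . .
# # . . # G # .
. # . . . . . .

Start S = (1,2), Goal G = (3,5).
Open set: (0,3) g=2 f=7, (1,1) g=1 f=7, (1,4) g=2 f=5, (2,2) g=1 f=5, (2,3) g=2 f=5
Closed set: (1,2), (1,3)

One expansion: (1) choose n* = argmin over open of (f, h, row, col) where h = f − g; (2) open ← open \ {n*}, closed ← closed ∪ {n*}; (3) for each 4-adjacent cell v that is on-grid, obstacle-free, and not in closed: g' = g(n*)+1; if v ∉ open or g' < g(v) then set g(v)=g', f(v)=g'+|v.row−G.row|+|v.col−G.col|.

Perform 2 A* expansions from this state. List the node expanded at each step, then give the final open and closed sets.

order=[(1,4) → (1,5)]; open=[(0,3) g=2 f=7, (0,4) g=3 f=7, (0,5) g=4 f=7, (1,1) g=1 f=7, (2,2) g=1 f=5, (2,3) g=2 f=5, (2,4) g=3 f=5, (2,5) g=4 f=5]; closed=[(1,2), (1,3), (1,4), (1,5)]

step 1: expand (1,4) (f=5, h=3) → closed; open now [(0,3) g=2 f=7, (0,4) g=3 f=7, (1,1) g=1 f=7, (1,5) g=3 f=5, (2,2) g=1 f=5, (2,3) g=2 f=5, (2,4) g=3 f=5]
step 2: expand (1,5) (f=5, h=2) → closed; open now [(0,3) g=2 f=7, (0,4) g=3 f=7, (0,5) g=4 f=7, (1,1) g=1 f=7, (2,2) g=1 f=5, (2,3) g=2 f=5, (2,4) g=3 f=5, (2,5) g=4 f=5]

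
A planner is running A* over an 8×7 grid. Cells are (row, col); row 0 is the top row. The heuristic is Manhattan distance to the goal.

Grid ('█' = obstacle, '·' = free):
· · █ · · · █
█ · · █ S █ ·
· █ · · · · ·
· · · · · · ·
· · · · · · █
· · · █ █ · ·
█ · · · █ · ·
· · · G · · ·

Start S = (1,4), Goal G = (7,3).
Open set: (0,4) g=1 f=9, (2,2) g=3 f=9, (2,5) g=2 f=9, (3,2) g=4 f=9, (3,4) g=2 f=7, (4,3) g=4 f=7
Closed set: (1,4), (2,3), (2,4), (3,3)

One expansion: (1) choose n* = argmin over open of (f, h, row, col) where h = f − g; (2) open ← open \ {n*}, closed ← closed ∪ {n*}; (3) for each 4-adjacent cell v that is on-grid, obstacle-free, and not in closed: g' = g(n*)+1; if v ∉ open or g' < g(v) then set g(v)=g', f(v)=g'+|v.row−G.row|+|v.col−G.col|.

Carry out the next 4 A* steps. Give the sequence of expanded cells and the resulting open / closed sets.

step 1: expand (4,3) (f=7, h=3) → closed; open now [(0,4) g=1 f=9, (2,2) g=3 f=9, (2,5) g=2 f=9, (3,2) g=4 f=9, (3,4) g=2 f=7, (4,2) g=5 f=9, (4,4) g=5 f=9]
step 2: expand (3,4) (f=7, h=5) → closed; open now [(0,4) g=1 f=9, (2,2) g=3 f=9, (2,5) g=2 f=9, (3,2) g=4 f=9, (3,5) g=3 f=9, (4,2) g=5 f=9, (4,4) g=3 f=7]
step 3: expand (4,4) (f=7, h=4) → closed; open now [(0,4) g=1 f=9, (2,2) g=3 f=9, (2,5) g=2 f=9, (3,2) g=4 f=9, (3,5) g=3 f=9, (4,2) g=5 f=9, (4,5) g=4 f=9]
step 4: expand (4,2) (f=9, h=4) → closed; open now [(0,4) g=1 f=9, (2,2) g=3 f=9, (2,5) g=2 f=9, (3,2) g=4 f=9, (3,5) g=3 f=9, (4,1) g=6 f=11, (4,5) g=4 f=9, (5,2) g=6 f=9]

order=[(4,3) → (3,4) → (4,4) → (4,2)]; open=[(0,4) g=1 f=9, (2,2) g=3 f=9, (2,5) g=2 f=9, (3,2) g=4 f=9, (3,5) g=3 f=9, (4,1) g=6 f=11, (4,5) g=4 f=9, (5,2) g=6 f=9]; closed=[(1,4), (2,3), (2,4), (3,3), (3,4), (4,2), (4,3), (4,4)]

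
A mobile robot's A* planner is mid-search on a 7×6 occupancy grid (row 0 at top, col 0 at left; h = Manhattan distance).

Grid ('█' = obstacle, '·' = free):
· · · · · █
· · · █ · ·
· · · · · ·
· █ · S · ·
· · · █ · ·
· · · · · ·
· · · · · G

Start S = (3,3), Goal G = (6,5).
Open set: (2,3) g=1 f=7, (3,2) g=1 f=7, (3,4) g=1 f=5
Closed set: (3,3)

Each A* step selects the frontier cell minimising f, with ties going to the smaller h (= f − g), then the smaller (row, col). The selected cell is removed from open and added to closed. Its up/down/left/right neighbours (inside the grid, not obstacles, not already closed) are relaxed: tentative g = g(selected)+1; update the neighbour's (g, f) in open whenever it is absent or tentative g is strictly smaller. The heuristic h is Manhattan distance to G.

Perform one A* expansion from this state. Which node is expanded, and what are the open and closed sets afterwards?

expanded=(3,4); open=[(2,3) g=1 f=7, (2,4) g=2 f=7, (3,2) g=1 f=7, (3,5) g=2 f=5, (4,4) g=2 f=5]; closed=[(3,3), (3,4)]

step 1: expand (3,4) (f=5, h=4) → closed; open now [(2,3) g=1 f=7, (2,4) g=2 f=7, (3,2) g=1 f=7, (3,5) g=2 f=5, (4,4) g=2 f=5]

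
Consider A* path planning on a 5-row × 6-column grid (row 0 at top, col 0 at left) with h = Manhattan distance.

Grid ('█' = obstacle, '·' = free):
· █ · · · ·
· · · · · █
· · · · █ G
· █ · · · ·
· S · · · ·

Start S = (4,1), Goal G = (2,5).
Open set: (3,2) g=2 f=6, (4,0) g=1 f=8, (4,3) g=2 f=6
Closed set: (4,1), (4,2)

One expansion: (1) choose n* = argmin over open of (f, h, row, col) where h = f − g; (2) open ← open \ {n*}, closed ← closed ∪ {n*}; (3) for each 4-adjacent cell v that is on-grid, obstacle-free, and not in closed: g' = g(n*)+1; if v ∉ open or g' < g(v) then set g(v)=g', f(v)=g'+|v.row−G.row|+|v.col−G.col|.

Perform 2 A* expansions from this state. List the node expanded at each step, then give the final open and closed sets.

step 1: expand (3,2) (f=6, h=4) → closed; open now [(2,2) g=3 f=6, (3,3) g=3 f=6, (4,0) g=1 f=8, (4,3) g=2 f=6]
step 2: expand (2,2) (f=6, h=3) → closed; open now [(1,2) g=4 f=8, (2,1) g=4 f=8, (2,3) g=4 f=6, (3,3) g=3 f=6, (4,0) g=1 f=8, (4,3) g=2 f=6]

order=[(3,2) → (2,2)]; open=[(1,2) g=4 f=8, (2,1) g=4 f=8, (2,3) g=4 f=6, (3,3) g=3 f=6, (4,0) g=1 f=8, (4,3) g=2 f=6]; closed=[(2,2), (3,2), (4,1), (4,2)]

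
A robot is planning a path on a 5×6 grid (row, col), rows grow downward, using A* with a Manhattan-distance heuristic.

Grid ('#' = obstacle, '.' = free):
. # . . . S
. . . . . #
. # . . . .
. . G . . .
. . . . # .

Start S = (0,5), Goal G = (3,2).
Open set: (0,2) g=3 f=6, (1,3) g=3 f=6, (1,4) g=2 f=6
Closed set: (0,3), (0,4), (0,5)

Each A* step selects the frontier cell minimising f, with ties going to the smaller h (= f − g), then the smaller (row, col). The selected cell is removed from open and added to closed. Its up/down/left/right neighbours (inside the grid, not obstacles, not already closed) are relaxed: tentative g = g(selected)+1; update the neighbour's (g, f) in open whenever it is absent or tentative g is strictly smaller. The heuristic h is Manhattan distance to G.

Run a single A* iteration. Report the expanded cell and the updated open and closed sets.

expanded=(0,2); open=[(1,2) g=4 f=6, (1,3) g=3 f=6, (1,4) g=2 f=6]; closed=[(0,2), (0,3), (0,4), (0,5)]

step 1: expand (0,2) (f=6, h=3) → closed; open now [(1,2) g=4 f=6, (1,3) g=3 f=6, (1,4) g=2 f=6]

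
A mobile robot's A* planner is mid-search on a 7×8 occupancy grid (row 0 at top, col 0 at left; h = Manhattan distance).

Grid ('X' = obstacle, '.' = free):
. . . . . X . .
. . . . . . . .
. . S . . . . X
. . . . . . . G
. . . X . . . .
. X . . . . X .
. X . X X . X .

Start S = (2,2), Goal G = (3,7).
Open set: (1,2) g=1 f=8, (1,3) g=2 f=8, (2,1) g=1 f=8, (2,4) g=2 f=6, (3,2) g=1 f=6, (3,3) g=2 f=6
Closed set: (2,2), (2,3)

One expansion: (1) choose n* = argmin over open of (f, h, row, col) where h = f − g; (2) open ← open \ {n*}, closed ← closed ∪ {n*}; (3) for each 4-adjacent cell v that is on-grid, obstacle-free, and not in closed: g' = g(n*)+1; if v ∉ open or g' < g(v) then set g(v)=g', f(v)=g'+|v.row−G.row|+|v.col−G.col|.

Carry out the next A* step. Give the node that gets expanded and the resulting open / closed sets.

step 1: expand (2,4) (f=6, h=4) → closed; open now [(1,2) g=1 f=8, (1,3) g=2 f=8, (1,4) g=3 f=8, (2,1) g=1 f=8, (2,5) g=3 f=6, (3,2) g=1 f=6, (3,3) g=2 f=6, (3,4) g=3 f=6]

expanded=(2,4); open=[(1,2) g=1 f=8, (1,3) g=2 f=8, (1,4) g=3 f=8, (2,1) g=1 f=8, (2,5) g=3 f=6, (3,2) g=1 f=6, (3,3) g=2 f=6, (3,4) g=3 f=6]; closed=[(2,2), (2,3), (2,4)]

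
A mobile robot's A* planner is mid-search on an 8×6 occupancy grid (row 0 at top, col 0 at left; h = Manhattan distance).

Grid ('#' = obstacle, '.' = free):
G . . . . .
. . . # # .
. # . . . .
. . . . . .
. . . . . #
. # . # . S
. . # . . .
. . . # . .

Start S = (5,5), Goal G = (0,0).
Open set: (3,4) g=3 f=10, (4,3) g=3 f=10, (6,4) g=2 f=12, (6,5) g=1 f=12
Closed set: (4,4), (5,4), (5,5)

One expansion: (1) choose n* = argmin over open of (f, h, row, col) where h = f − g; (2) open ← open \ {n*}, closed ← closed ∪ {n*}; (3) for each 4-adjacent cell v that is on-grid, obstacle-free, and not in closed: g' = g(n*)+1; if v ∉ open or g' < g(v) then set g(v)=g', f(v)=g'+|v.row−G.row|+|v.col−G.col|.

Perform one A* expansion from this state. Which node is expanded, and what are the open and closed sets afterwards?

expanded=(3,4); open=[(2,4) g=4 f=10, (3,3) g=4 f=10, (3,5) g=4 f=12, (4,3) g=3 f=10, (6,4) g=2 f=12, (6,5) g=1 f=12]; closed=[(3,4), (4,4), (5,4), (5,5)]

step 1: expand (3,4) (f=10, h=7) → closed; open now [(2,4) g=4 f=10, (3,3) g=4 f=10, (3,5) g=4 f=12, (4,3) g=3 f=10, (6,4) g=2 f=12, (6,5) g=1 f=12]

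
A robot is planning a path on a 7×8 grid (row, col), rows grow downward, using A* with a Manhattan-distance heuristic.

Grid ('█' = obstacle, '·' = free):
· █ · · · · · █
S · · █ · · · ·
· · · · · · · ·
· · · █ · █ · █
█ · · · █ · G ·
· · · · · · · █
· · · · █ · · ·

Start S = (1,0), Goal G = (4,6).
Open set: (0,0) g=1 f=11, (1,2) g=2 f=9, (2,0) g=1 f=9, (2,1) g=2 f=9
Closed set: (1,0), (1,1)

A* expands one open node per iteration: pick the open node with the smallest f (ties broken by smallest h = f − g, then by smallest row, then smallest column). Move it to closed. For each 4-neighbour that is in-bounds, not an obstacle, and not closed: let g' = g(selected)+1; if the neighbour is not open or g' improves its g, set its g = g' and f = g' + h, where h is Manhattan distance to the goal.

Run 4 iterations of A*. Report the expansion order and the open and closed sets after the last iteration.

step 1: expand (1,2) (f=9, h=7) → closed; open now [(0,0) g=1 f=11, (0,2) g=3 f=11, (2,0) g=1 f=9, (2,1) g=2 f=9, (2,2) g=3 f=9]
step 2: expand (2,2) (f=9, h=6) → closed; open now [(0,0) g=1 f=11, (0,2) g=3 f=11, (2,0) g=1 f=9, (2,1) g=2 f=9, (2,3) g=4 f=9, (3,2) g=4 f=9]
step 3: expand (2,3) (f=9, h=5) → closed; open now [(0,0) g=1 f=11, (0,2) g=3 f=11, (2,0) g=1 f=9, (2,1) g=2 f=9, (2,4) g=5 f=9, (3,2) g=4 f=9]
step 4: expand (2,4) (f=9, h=4) → closed; open now [(0,0) g=1 f=11, (0,2) g=3 f=11, (1,4) g=6 f=11, (2,0) g=1 f=9, (2,1) g=2 f=9, (2,5) g=6 f=9, (3,2) g=4 f=9, (3,4) g=6 f=9]

order=[(1,2) → (2,2) → (2,3) → (2,4)]; open=[(0,0) g=1 f=11, (0,2) g=3 f=11, (1,4) g=6 f=11, (2,0) g=1 f=9, (2,1) g=2 f=9, (2,5) g=6 f=9, (3,2) g=4 f=9, (3,4) g=6 f=9]; closed=[(1,0), (1,1), (1,2), (2,2), (2,3), (2,4)]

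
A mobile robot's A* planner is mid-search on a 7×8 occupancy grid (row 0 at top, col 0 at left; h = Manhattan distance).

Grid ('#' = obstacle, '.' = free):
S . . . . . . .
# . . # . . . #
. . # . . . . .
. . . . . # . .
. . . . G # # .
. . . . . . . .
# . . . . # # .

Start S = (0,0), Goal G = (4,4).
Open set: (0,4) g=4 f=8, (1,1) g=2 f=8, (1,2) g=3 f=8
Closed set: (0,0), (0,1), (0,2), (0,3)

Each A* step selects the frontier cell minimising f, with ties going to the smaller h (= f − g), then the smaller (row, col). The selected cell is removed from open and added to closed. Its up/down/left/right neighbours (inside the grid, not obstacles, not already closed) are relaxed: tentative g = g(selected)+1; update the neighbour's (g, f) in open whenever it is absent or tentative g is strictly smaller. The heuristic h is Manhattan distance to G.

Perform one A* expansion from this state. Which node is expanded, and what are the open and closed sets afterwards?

step 1: expand (0,4) (f=8, h=4) → closed; open now [(0,5) g=5 f=10, (1,1) g=2 f=8, (1,2) g=3 f=8, (1,4) g=5 f=8]

expanded=(0,4); open=[(0,5) g=5 f=10, (1,1) g=2 f=8, (1,2) g=3 f=8, (1,4) g=5 f=8]; closed=[(0,0), (0,1), (0,2), (0,3), (0,4)]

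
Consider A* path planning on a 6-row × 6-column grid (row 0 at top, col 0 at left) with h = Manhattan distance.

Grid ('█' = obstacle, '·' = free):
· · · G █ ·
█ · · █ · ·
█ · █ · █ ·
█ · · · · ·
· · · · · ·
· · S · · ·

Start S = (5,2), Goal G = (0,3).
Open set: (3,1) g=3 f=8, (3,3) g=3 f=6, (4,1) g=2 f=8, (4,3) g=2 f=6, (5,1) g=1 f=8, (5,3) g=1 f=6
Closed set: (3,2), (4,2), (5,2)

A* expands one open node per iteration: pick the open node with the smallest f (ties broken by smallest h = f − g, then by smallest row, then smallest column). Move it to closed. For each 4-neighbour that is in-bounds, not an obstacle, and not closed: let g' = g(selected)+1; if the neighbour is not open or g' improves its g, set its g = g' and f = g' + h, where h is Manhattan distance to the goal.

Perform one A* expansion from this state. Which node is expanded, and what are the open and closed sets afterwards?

step 1: expand (3,3) (f=6, h=3) → closed; open now [(2,3) g=4 f=6, (3,1) g=3 f=8, (3,4) g=4 f=8, (4,1) g=2 f=8, (4,3) g=2 f=6, (5,1) g=1 f=8, (5,3) g=1 f=6]

expanded=(3,3); open=[(2,3) g=4 f=6, (3,1) g=3 f=8, (3,4) g=4 f=8, (4,1) g=2 f=8, (4,3) g=2 f=6, (5,1) g=1 f=8, (5,3) g=1 f=6]; closed=[(3,2), (3,3), (4,2), (5,2)]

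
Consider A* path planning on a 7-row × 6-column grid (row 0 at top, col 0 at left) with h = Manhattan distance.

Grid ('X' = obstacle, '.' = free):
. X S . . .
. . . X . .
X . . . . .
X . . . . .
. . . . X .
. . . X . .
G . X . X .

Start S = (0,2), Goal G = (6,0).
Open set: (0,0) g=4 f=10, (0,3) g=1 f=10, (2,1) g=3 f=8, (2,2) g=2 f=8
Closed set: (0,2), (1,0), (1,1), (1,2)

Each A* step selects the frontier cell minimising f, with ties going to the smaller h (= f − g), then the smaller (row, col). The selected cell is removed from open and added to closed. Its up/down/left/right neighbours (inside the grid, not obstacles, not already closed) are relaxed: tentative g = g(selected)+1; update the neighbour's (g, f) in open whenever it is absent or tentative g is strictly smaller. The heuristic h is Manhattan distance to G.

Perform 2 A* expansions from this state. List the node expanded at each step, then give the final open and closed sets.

step 1: expand (2,1) (f=8, h=5) → closed; open now [(0,0) g=4 f=10, (0,3) g=1 f=10, (2,2) g=2 f=8, (3,1) g=4 f=8]
step 2: expand (3,1) (f=8, h=4) → closed; open now [(0,0) g=4 f=10, (0,3) g=1 f=10, (2,2) g=2 f=8, (3,2) g=5 f=10, (4,1) g=5 f=8]

order=[(2,1) → (3,1)]; open=[(0,0) g=4 f=10, (0,3) g=1 f=10, (2,2) g=2 f=8, (3,2) g=5 f=10, (4,1) g=5 f=8]; closed=[(0,2), (1,0), (1,1), (1,2), (2,1), (3,1)]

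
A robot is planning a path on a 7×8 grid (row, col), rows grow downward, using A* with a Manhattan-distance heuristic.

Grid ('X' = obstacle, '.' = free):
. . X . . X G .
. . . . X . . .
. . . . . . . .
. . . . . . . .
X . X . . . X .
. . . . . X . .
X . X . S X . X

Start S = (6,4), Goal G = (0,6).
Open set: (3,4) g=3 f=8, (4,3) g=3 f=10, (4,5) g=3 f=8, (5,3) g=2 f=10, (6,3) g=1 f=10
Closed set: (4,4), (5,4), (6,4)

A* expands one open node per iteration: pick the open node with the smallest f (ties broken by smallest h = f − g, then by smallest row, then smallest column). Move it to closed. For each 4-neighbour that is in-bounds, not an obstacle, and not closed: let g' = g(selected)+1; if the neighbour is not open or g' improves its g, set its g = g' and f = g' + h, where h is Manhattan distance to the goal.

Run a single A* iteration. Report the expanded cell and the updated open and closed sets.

expanded=(3,4); open=[(2,4) g=4 f=8, (3,3) g=4 f=10, (3,5) g=4 f=8, (4,3) g=3 f=10, (4,5) g=3 f=8, (5,3) g=2 f=10, (6,3) g=1 f=10]; closed=[(3,4), (4,4), (5,4), (6,4)]

step 1: expand (3,4) (f=8, h=5) → closed; open now [(2,4) g=4 f=8, (3,3) g=4 f=10, (3,5) g=4 f=8, (4,3) g=3 f=10, (4,5) g=3 f=8, (5,3) g=2 f=10, (6,3) g=1 f=10]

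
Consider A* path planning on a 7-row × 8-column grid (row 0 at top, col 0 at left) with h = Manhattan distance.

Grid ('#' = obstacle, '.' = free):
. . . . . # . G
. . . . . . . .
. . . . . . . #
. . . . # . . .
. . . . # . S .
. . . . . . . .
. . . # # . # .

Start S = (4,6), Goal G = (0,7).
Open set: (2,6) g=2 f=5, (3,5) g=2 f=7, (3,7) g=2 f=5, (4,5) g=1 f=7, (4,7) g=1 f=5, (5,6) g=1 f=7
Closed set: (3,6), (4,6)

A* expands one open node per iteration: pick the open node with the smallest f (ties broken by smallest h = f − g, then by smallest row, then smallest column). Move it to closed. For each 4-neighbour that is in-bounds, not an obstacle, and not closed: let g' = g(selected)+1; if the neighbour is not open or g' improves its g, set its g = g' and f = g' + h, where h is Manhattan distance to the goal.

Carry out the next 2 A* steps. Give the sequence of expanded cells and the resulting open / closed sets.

step 1: expand (2,6) (f=5, h=3) → closed; open now [(1,6) g=3 f=5, (2,5) g=3 f=7, (3,5) g=2 f=7, (3,7) g=2 f=5, (4,5) g=1 f=7, (4,7) g=1 f=5, (5,6) g=1 f=7]
step 2: expand (1,6) (f=5, h=2) → closed; open now [(0,6) g=4 f=5, (1,5) g=4 f=7, (1,7) g=4 f=5, (2,5) g=3 f=7, (3,5) g=2 f=7, (3,7) g=2 f=5, (4,5) g=1 f=7, (4,7) g=1 f=5, (5,6) g=1 f=7]

order=[(2,6) → (1,6)]; open=[(0,6) g=4 f=5, (1,5) g=4 f=7, (1,7) g=4 f=5, (2,5) g=3 f=7, (3,5) g=2 f=7, (3,7) g=2 f=5, (4,5) g=1 f=7, (4,7) g=1 f=5, (5,6) g=1 f=7]; closed=[(1,6), (2,6), (3,6), (4,6)]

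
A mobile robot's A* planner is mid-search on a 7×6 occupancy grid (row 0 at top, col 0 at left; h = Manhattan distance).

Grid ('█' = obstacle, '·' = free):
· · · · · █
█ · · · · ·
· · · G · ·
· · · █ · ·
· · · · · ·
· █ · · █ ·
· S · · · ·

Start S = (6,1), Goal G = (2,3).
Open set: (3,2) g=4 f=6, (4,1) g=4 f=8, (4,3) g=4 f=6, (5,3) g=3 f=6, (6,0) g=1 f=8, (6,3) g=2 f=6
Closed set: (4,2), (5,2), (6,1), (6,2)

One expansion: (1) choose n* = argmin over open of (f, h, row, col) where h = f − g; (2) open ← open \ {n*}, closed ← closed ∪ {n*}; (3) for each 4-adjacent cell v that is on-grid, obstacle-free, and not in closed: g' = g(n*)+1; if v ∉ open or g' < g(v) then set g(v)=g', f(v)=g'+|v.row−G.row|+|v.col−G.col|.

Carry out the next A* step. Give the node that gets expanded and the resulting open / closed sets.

expanded=(3,2); open=[(2,2) g=5 f=6, (3,1) g=5 f=8, (4,1) g=4 f=8, (4,3) g=4 f=6, (5,3) g=3 f=6, (6,0) g=1 f=8, (6,3) g=2 f=6]; closed=[(3,2), (4,2), (5,2), (6,1), (6,2)]

step 1: expand (3,2) (f=6, h=2) → closed; open now [(2,2) g=5 f=6, (3,1) g=5 f=8, (4,1) g=4 f=8, (4,3) g=4 f=6, (5,3) g=3 f=6, (6,0) g=1 f=8, (6,3) g=2 f=6]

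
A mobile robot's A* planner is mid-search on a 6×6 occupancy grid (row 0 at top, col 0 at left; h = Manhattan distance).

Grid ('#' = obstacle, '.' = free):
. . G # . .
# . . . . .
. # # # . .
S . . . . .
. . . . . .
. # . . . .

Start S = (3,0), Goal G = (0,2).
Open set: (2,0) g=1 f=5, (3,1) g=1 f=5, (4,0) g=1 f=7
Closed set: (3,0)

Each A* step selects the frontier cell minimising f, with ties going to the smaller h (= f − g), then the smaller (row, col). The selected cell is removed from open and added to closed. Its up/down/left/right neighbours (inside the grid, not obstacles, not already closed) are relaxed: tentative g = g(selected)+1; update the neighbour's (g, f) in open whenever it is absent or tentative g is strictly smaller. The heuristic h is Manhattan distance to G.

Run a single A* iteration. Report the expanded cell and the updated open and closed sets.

step 1: expand (2,0) (f=5, h=4) → closed; open now [(3,1) g=1 f=5, (4,0) g=1 f=7]

expanded=(2,0); open=[(3,1) g=1 f=5, (4,0) g=1 f=7]; closed=[(2,0), (3,0)]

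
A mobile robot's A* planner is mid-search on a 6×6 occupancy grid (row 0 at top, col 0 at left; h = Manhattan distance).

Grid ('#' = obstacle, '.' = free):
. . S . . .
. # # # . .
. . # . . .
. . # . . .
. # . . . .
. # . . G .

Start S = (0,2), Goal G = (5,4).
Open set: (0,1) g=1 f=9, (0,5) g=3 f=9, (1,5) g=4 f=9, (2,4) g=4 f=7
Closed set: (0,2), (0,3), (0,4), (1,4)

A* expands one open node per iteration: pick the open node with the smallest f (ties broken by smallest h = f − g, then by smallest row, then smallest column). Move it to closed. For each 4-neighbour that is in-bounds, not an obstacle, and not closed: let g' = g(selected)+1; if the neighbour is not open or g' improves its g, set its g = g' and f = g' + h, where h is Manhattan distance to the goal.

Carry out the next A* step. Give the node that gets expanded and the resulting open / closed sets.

step 1: expand (2,4) (f=7, h=3) → closed; open now [(0,1) g=1 f=9, (0,5) g=3 f=9, (1,5) g=4 f=9, (2,3) g=5 f=9, (2,5) g=5 f=9, (3,4) g=5 f=7]

expanded=(2,4); open=[(0,1) g=1 f=9, (0,5) g=3 f=9, (1,5) g=4 f=9, (2,3) g=5 f=9, (2,5) g=5 f=9, (3,4) g=5 f=7]; closed=[(0,2), (0,3), (0,4), (1,4), (2,4)]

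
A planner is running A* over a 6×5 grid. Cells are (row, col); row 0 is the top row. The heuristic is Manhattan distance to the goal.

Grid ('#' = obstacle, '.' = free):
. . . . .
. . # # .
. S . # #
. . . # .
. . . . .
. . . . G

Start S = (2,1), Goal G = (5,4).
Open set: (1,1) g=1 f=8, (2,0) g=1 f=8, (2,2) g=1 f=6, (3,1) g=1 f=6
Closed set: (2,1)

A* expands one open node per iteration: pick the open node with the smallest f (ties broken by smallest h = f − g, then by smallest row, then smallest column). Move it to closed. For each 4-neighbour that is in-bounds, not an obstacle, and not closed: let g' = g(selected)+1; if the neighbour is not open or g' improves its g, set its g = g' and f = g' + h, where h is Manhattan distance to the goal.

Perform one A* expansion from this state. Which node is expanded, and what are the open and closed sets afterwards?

expanded=(2,2); open=[(1,1) g=1 f=8, (2,0) g=1 f=8, (3,1) g=1 f=6, (3,2) g=2 f=6]; closed=[(2,1), (2,2)]

step 1: expand (2,2) (f=6, h=5) → closed; open now [(1,1) g=1 f=8, (2,0) g=1 f=8, (3,1) g=1 f=6, (3,2) g=2 f=6]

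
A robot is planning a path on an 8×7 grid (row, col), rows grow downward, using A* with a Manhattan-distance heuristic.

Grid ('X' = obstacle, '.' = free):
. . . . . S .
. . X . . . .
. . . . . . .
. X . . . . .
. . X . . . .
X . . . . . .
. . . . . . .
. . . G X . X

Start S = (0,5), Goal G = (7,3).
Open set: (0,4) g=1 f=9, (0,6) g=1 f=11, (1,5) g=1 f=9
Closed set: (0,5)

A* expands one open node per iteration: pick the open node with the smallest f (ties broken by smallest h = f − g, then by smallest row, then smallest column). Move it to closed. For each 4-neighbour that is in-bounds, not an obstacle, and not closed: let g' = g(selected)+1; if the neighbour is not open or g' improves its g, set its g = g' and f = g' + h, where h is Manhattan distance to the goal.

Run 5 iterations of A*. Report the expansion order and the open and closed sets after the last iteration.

step 1: expand (0,4) (f=9, h=8) → closed; open now [(0,3) g=2 f=9, (0,6) g=1 f=11, (1,4) g=2 f=9, (1,5) g=1 f=9]
step 2: expand (0,3) (f=9, h=7) → closed; open now [(0,2) g=3 f=11, (0,6) g=1 f=11, (1,3) g=3 f=9, (1,4) g=2 f=9, (1,5) g=1 f=9]
step 3: expand (1,3) (f=9, h=6) → closed; open now [(0,2) g=3 f=11, (0,6) g=1 f=11, (1,4) g=2 f=9, (1,5) g=1 f=9, (2,3) g=4 f=9]
step 4: expand (2,3) (f=9, h=5) → closed; open now [(0,2) g=3 f=11, (0,6) g=1 f=11, (1,4) g=2 f=9, (1,5) g=1 f=9, (2,2) g=5 f=11, (2,4) g=5 f=11, (3,3) g=5 f=9]
step 5: expand (3,3) (f=9, h=4) → closed; open now [(0,2) g=3 f=11, (0,6) g=1 f=11, (1,4) g=2 f=9, (1,5) g=1 f=9, (2,2) g=5 f=11, (2,4) g=5 f=11, (3,2) g=6 f=11, (3,4) g=6 f=11, (4,3) g=6 f=9]

order=[(0,4) → (0,3) → (1,3) → (2,3) → (3,3)]; open=[(0,2) g=3 f=11, (0,6) g=1 f=11, (1,4) g=2 f=9, (1,5) g=1 f=9, (2,2) g=5 f=11, (2,4) g=5 f=11, (3,2) g=6 f=11, (3,4) g=6 f=11, (4,3) g=6 f=9]; closed=[(0,3), (0,4), (0,5), (1,3), (2,3), (3,3)]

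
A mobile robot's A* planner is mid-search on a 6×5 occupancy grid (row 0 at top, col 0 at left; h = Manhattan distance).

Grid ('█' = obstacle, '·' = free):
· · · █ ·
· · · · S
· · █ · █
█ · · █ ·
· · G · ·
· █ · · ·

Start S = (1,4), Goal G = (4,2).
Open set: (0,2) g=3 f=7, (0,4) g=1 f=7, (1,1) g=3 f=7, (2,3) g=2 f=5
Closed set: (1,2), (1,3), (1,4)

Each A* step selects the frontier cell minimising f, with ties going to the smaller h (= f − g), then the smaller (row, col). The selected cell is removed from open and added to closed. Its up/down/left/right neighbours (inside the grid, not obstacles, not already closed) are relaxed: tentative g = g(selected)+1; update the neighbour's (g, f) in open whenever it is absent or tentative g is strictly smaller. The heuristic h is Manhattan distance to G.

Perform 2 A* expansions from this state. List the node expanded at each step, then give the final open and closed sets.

order=[(2,3) → (0,2)]; open=[(0,1) g=4 f=9, (0,4) g=1 f=7, (1,1) g=3 f=7]; closed=[(0,2), (1,2), (1,3), (1,4), (2,3)]

step 1: expand (2,3) (f=5, h=3) → closed; open now [(0,2) g=3 f=7, (0,4) g=1 f=7, (1,1) g=3 f=7]
step 2: expand (0,2) (f=7, h=4) → closed; open now [(0,1) g=4 f=9, (0,4) g=1 f=7, (1,1) g=3 f=7]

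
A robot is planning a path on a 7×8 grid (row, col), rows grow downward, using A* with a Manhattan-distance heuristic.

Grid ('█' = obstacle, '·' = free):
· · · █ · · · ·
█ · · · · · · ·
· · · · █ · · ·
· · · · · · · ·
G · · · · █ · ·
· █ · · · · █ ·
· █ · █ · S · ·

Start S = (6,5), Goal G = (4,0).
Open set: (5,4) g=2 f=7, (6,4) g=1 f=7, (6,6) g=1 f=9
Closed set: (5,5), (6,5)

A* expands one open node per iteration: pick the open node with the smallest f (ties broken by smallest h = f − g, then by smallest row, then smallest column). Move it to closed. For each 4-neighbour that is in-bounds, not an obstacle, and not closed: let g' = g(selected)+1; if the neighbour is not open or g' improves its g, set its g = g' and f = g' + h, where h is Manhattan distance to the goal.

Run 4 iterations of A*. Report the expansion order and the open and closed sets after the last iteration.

order=[(5,4) → (4,4) → (4,3) → (4,2)]; open=[(3,2) g=6 f=9, (3,3) g=5 f=9, (3,4) g=4 f=9, (4,1) g=6 f=7, (5,2) g=6 f=9, (5,3) g=3 f=7, (6,4) g=1 f=7, (6,6) g=1 f=9]; closed=[(4,2), (4,3), (4,4), (5,4), (5,5), (6,5)]

step 1: expand (5,4) (f=7, h=5) → closed; open now [(4,4) g=3 f=7, (5,3) g=3 f=7, (6,4) g=1 f=7, (6,6) g=1 f=9]
step 2: expand (4,4) (f=7, h=4) → closed; open now [(3,4) g=4 f=9, (4,3) g=4 f=7, (5,3) g=3 f=7, (6,4) g=1 f=7, (6,6) g=1 f=9]
step 3: expand (4,3) (f=7, h=3) → closed; open now [(3,3) g=5 f=9, (3,4) g=4 f=9, (4,2) g=5 f=7, (5,3) g=3 f=7, (6,4) g=1 f=7, (6,6) g=1 f=9]
step 4: expand (4,2) (f=7, h=2) → closed; open now [(3,2) g=6 f=9, (3,3) g=5 f=9, (3,4) g=4 f=9, (4,1) g=6 f=7, (5,2) g=6 f=9, (5,3) g=3 f=7, (6,4) g=1 f=7, (6,6) g=1 f=9]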